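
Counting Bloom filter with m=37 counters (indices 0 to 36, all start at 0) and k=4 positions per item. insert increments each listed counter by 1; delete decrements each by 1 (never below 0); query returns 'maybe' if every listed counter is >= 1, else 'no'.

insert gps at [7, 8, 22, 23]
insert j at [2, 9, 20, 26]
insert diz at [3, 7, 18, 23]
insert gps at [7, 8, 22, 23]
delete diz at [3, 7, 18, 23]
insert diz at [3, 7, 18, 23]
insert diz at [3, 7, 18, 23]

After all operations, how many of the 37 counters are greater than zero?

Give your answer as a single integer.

Answer: 10

Derivation:
Step 1: insert gps at [7, 8, 22, 23] -> counters=[0,0,0,0,0,0,0,1,1,0,0,0,0,0,0,0,0,0,0,0,0,0,1,1,0,0,0,0,0,0,0,0,0,0,0,0,0]
Step 2: insert j at [2, 9, 20, 26] -> counters=[0,0,1,0,0,0,0,1,1,1,0,0,0,0,0,0,0,0,0,0,1,0,1,1,0,0,1,0,0,0,0,0,0,0,0,0,0]
Step 3: insert diz at [3, 7, 18, 23] -> counters=[0,0,1,1,0,0,0,2,1,1,0,0,0,0,0,0,0,0,1,0,1,0,1,2,0,0,1,0,0,0,0,0,0,0,0,0,0]
Step 4: insert gps at [7, 8, 22, 23] -> counters=[0,0,1,1,0,0,0,3,2,1,0,0,0,0,0,0,0,0,1,0,1,0,2,3,0,0,1,0,0,0,0,0,0,0,0,0,0]
Step 5: delete diz at [3, 7, 18, 23] -> counters=[0,0,1,0,0,0,0,2,2,1,0,0,0,0,0,0,0,0,0,0,1,0,2,2,0,0,1,0,0,0,0,0,0,0,0,0,0]
Step 6: insert diz at [3, 7, 18, 23] -> counters=[0,0,1,1,0,0,0,3,2,1,0,0,0,0,0,0,0,0,1,0,1,0,2,3,0,0,1,0,0,0,0,0,0,0,0,0,0]
Step 7: insert diz at [3, 7, 18, 23] -> counters=[0,0,1,2,0,0,0,4,2,1,0,0,0,0,0,0,0,0,2,0,1,0,2,4,0,0,1,0,0,0,0,0,0,0,0,0,0]
Final counters=[0,0,1,2,0,0,0,4,2,1,0,0,0,0,0,0,0,0,2,0,1,0,2,4,0,0,1,0,0,0,0,0,0,0,0,0,0] -> 10 nonzero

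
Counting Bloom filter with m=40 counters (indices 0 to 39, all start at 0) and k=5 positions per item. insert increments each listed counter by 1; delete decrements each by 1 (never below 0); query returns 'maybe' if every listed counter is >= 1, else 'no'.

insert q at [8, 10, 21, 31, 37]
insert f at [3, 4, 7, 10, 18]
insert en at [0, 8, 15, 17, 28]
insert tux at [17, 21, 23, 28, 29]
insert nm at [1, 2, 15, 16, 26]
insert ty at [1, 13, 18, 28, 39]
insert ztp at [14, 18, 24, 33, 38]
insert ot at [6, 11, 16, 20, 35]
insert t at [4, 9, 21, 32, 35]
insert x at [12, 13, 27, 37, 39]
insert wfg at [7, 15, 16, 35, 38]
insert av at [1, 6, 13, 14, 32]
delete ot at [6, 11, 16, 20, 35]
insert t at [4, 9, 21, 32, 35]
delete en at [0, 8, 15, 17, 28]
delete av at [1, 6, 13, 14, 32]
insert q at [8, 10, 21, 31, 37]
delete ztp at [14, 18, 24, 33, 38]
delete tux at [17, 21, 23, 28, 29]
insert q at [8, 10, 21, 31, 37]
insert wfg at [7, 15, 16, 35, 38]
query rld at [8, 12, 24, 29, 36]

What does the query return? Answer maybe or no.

Step 1: insert q at [8, 10, 21, 31, 37] -> counters=[0,0,0,0,0,0,0,0,1,0,1,0,0,0,0,0,0,0,0,0,0,1,0,0,0,0,0,0,0,0,0,1,0,0,0,0,0,1,0,0]
Step 2: insert f at [3, 4, 7, 10, 18] -> counters=[0,0,0,1,1,0,0,1,1,0,2,0,0,0,0,0,0,0,1,0,0,1,0,0,0,0,0,0,0,0,0,1,0,0,0,0,0,1,0,0]
Step 3: insert en at [0, 8, 15, 17, 28] -> counters=[1,0,0,1,1,0,0,1,2,0,2,0,0,0,0,1,0,1,1,0,0,1,0,0,0,0,0,0,1,0,0,1,0,0,0,0,0,1,0,0]
Step 4: insert tux at [17, 21, 23, 28, 29] -> counters=[1,0,0,1,1,0,0,1,2,0,2,0,0,0,0,1,0,2,1,0,0,2,0,1,0,0,0,0,2,1,0,1,0,0,0,0,0,1,0,0]
Step 5: insert nm at [1, 2, 15, 16, 26] -> counters=[1,1,1,1,1,0,0,1,2,0,2,0,0,0,0,2,1,2,1,0,0,2,0,1,0,0,1,0,2,1,0,1,0,0,0,0,0,1,0,0]
Step 6: insert ty at [1, 13, 18, 28, 39] -> counters=[1,2,1,1,1,0,0,1,2,0,2,0,0,1,0,2,1,2,2,0,0,2,0,1,0,0,1,0,3,1,0,1,0,0,0,0,0,1,0,1]
Step 7: insert ztp at [14, 18, 24, 33, 38] -> counters=[1,2,1,1,1,0,0,1,2,0,2,0,0,1,1,2,1,2,3,0,0,2,0,1,1,0,1,0,3,1,0,1,0,1,0,0,0,1,1,1]
Step 8: insert ot at [6, 11, 16, 20, 35] -> counters=[1,2,1,1,1,0,1,1,2,0,2,1,0,1,1,2,2,2,3,0,1,2,0,1,1,0,1,0,3,1,0,1,0,1,0,1,0,1,1,1]
Step 9: insert t at [4, 9, 21, 32, 35] -> counters=[1,2,1,1,2,0,1,1,2,1,2,1,0,1,1,2,2,2,3,0,1,3,0,1,1,0,1,0,3,1,0,1,1,1,0,2,0,1,1,1]
Step 10: insert x at [12, 13, 27, 37, 39] -> counters=[1,2,1,1,2,0,1,1,2,1,2,1,1,2,1,2,2,2,3,0,1,3,0,1,1,0,1,1,3,1,0,1,1,1,0,2,0,2,1,2]
Step 11: insert wfg at [7, 15, 16, 35, 38] -> counters=[1,2,1,1,2,0,1,2,2,1,2,1,1,2,1,3,3,2,3,0,1,3,0,1,1,0,1,1,3,1,0,1,1,1,0,3,0,2,2,2]
Step 12: insert av at [1, 6, 13, 14, 32] -> counters=[1,3,1,1,2,0,2,2,2,1,2,1,1,3,2,3,3,2,3,0,1,3,0,1,1,0,1,1,3,1,0,1,2,1,0,3,0,2,2,2]
Step 13: delete ot at [6, 11, 16, 20, 35] -> counters=[1,3,1,1,2,0,1,2,2,1,2,0,1,3,2,3,2,2,3,0,0,3,0,1,1,0,1,1,3,1,0,1,2,1,0,2,0,2,2,2]
Step 14: insert t at [4, 9, 21, 32, 35] -> counters=[1,3,1,1,3,0,1,2,2,2,2,0,1,3,2,3,2,2,3,0,0,4,0,1,1,0,1,1,3,1,0,1,3,1,0,3,0,2,2,2]
Step 15: delete en at [0, 8, 15, 17, 28] -> counters=[0,3,1,1,3,0,1,2,1,2,2,0,1,3,2,2,2,1,3,0,0,4,0,1,1,0,1,1,2,1,0,1,3,1,0,3,0,2,2,2]
Step 16: delete av at [1, 6, 13, 14, 32] -> counters=[0,2,1,1,3,0,0,2,1,2,2,0,1,2,1,2,2,1,3,0,0,4,0,1,1,0,1,1,2,1,0,1,2,1,0,3,0,2,2,2]
Step 17: insert q at [8, 10, 21, 31, 37] -> counters=[0,2,1,1,3,0,0,2,2,2,3,0,1,2,1,2,2,1,3,0,0,5,0,1,1,0,1,1,2,1,0,2,2,1,0,3,0,3,2,2]
Step 18: delete ztp at [14, 18, 24, 33, 38] -> counters=[0,2,1,1,3,0,0,2,2,2,3,0,1,2,0,2,2,1,2,0,0,5,0,1,0,0,1,1,2,1,0,2,2,0,0,3,0,3,1,2]
Step 19: delete tux at [17, 21, 23, 28, 29] -> counters=[0,2,1,1,3,0,0,2,2,2,3,0,1,2,0,2,2,0,2,0,0,4,0,0,0,0,1,1,1,0,0,2,2,0,0,3,0,3,1,2]
Step 20: insert q at [8, 10, 21, 31, 37] -> counters=[0,2,1,1,3,0,0,2,3,2,4,0,1,2,0,2,2,0,2,0,0,5,0,0,0,0,1,1,1,0,0,3,2,0,0,3,0,4,1,2]
Step 21: insert wfg at [7, 15, 16, 35, 38] -> counters=[0,2,1,1,3,0,0,3,3,2,4,0,1,2,0,3,3,0,2,0,0,5,0,0,0,0,1,1,1,0,0,3,2,0,0,4,0,4,2,2]
Query rld: check counters[8]=3 counters[12]=1 counters[24]=0 counters[29]=0 counters[36]=0 -> no

Answer: no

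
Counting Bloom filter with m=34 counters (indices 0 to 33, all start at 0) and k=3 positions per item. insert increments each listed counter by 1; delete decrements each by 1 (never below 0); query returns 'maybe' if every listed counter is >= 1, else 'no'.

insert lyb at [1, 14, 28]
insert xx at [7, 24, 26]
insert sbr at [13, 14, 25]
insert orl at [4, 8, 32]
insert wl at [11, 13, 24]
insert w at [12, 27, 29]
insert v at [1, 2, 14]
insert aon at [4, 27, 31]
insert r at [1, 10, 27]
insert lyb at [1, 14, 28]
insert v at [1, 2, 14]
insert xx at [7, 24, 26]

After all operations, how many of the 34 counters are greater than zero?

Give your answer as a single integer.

Step 1: insert lyb at [1, 14, 28] -> counters=[0,1,0,0,0,0,0,0,0,0,0,0,0,0,1,0,0,0,0,0,0,0,0,0,0,0,0,0,1,0,0,0,0,0]
Step 2: insert xx at [7, 24, 26] -> counters=[0,1,0,0,0,0,0,1,0,0,0,0,0,0,1,0,0,0,0,0,0,0,0,0,1,0,1,0,1,0,0,0,0,0]
Step 3: insert sbr at [13, 14, 25] -> counters=[0,1,0,0,0,0,0,1,0,0,0,0,0,1,2,0,0,0,0,0,0,0,0,0,1,1,1,0,1,0,0,0,0,0]
Step 4: insert orl at [4, 8, 32] -> counters=[0,1,0,0,1,0,0,1,1,0,0,0,0,1,2,0,0,0,0,0,0,0,0,0,1,1,1,0,1,0,0,0,1,0]
Step 5: insert wl at [11, 13, 24] -> counters=[0,1,0,0,1,0,0,1,1,0,0,1,0,2,2,0,0,0,0,0,0,0,0,0,2,1,1,0,1,0,0,0,1,0]
Step 6: insert w at [12, 27, 29] -> counters=[0,1,0,0,1,0,0,1,1,0,0,1,1,2,2,0,0,0,0,0,0,0,0,0,2,1,1,1,1,1,0,0,1,0]
Step 7: insert v at [1, 2, 14] -> counters=[0,2,1,0,1,0,0,1,1,0,0,1,1,2,3,0,0,0,0,0,0,0,0,0,2,1,1,1,1,1,0,0,1,0]
Step 8: insert aon at [4, 27, 31] -> counters=[0,2,1,0,2,0,0,1,1,0,0,1,1,2,3,0,0,0,0,0,0,0,0,0,2,1,1,2,1,1,0,1,1,0]
Step 9: insert r at [1, 10, 27] -> counters=[0,3,1,0,2,0,0,1,1,0,1,1,1,2,3,0,0,0,0,0,0,0,0,0,2,1,1,3,1,1,0,1,1,0]
Step 10: insert lyb at [1, 14, 28] -> counters=[0,4,1,0,2,0,0,1,1,0,1,1,1,2,4,0,0,0,0,0,0,0,0,0,2,1,1,3,2,1,0,1,1,0]
Step 11: insert v at [1, 2, 14] -> counters=[0,5,2,0,2,0,0,1,1,0,1,1,1,2,5,0,0,0,0,0,0,0,0,0,2,1,1,3,2,1,0,1,1,0]
Step 12: insert xx at [7, 24, 26] -> counters=[0,5,2,0,2,0,0,2,1,0,1,1,1,2,5,0,0,0,0,0,0,0,0,0,3,1,2,3,2,1,0,1,1,0]
Final counters=[0,5,2,0,2,0,0,2,1,0,1,1,1,2,5,0,0,0,0,0,0,0,0,0,3,1,2,3,2,1,0,1,1,0] -> 18 nonzero

Answer: 18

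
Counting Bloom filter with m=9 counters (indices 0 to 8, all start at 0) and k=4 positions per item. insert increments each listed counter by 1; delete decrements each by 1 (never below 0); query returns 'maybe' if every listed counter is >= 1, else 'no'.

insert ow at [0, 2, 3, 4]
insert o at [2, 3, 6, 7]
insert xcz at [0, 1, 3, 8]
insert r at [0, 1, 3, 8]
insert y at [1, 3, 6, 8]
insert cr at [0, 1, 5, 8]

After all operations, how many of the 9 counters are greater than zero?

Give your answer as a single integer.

Answer: 9

Derivation:
Step 1: insert ow at [0, 2, 3, 4] -> counters=[1,0,1,1,1,0,0,0,0]
Step 2: insert o at [2, 3, 6, 7] -> counters=[1,0,2,2,1,0,1,1,0]
Step 3: insert xcz at [0, 1, 3, 8] -> counters=[2,1,2,3,1,0,1,1,1]
Step 4: insert r at [0, 1, 3, 8] -> counters=[3,2,2,4,1,0,1,1,2]
Step 5: insert y at [1, 3, 6, 8] -> counters=[3,3,2,5,1,0,2,1,3]
Step 6: insert cr at [0, 1, 5, 8] -> counters=[4,4,2,5,1,1,2,1,4]
Final counters=[4,4,2,5,1,1,2,1,4] -> 9 nonzero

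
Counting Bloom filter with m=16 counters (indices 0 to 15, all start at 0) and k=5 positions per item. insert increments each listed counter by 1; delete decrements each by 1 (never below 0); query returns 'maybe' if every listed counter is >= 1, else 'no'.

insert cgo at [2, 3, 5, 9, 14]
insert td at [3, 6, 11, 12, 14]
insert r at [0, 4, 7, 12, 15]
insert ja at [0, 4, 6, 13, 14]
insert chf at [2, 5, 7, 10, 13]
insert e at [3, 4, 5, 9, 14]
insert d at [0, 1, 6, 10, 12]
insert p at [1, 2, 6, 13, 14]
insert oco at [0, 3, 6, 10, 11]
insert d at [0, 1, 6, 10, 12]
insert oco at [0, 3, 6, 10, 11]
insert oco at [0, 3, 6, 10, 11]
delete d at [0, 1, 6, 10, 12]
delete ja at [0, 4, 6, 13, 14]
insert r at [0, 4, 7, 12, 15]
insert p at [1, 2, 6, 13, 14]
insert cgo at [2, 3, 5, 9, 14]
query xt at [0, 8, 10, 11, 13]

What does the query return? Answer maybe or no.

Step 1: insert cgo at [2, 3, 5, 9, 14] -> counters=[0,0,1,1,0,1,0,0,0,1,0,0,0,0,1,0]
Step 2: insert td at [3, 6, 11, 12, 14] -> counters=[0,0,1,2,0,1,1,0,0,1,0,1,1,0,2,0]
Step 3: insert r at [0, 4, 7, 12, 15] -> counters=[1,0,1,2,1,1,1,1,0,1,0,1,2,0,2,1]
Step 4: insert ja at [0, 4, 6, 13, 14] -> counters=[2,0,1,2,2,1,2,1,0,1,0,1,2,1,3,1]
Step 5: insert chf at [2, 5, 7, 10, 13] -> counters=[2,0,2,2,2,2,2,2,0,1,1,1,2,2,3,1]
Step 6: insert e at [3, 4, 5, 9, 14] -> counters=[2,0,2,3,3,3,2,2,0,2,1,1,2,2,4,1]
Step 7: insert d at [0, 1, 6, 10, 12] -> counters=[3,1,2,3,3,3,3,2,0,2,2,1,3,2,4,1]
Step 8: insert p at [1, 2, 6, 13, 14] -> counters=[3,2,3,3,3,3,4,2,0,2,2,1,3,3,5,1]
Step 9: insert oco at [0, 3, 6, 10, 11] -> counters=[4,2,3,4,3,3,5,2,0,2,3,2,3,3,5,1]
Step 10: insert d at [0, 1, 6, 10, 12] -> counters=[5,3,3,4,3,3,6,2,0,2,4,2,4,3,5,1]
Step 11: insert oco at [0, 3, 6, 10, 11] -> counters=[6,3,3,5,3,3,7,2,0,2,5,3,4,3,5,1]
Step 12: insert oco at [0, 3, 6, 10, 11] -> counters=[7,3,3,6,3,3,8,2,0,2,6,4,4,3,5,1]
Step 13: delete d at [0, 1, 6, 10, 12] -> counters=[6,2,3,6,3,3,7,2,0,2,5,4,3,3,5,1]
Step 14: delete ja at [0, 4, 6, 13, 14] -> counters=[5,2,3,6,2,3,6,2,0,2,5,4,3,2,4,1]
Step 15: insert r at [0, 4, 7, 12, 15] -> counters=[6,2,3,6,3,3,6,3,0,2,5,4,4,2,4,2]
Step 16: insert p at [1, 2, 6, 13, 14] -> counters=[6,3,4,6,3,3,7,3,0,2,5,4,4,3,5,2]
Step 17: insert cgo at [2, 3, 5, 9, 14] -> counters=[6,3,5,7,3,4,7,3,0,3,5,4,4,3,6,2]
Query xt: check counters[0]=6 counters[8]=0 counters[10]=5 counters[11]=4 counters[13]=3 -> no

Answer: no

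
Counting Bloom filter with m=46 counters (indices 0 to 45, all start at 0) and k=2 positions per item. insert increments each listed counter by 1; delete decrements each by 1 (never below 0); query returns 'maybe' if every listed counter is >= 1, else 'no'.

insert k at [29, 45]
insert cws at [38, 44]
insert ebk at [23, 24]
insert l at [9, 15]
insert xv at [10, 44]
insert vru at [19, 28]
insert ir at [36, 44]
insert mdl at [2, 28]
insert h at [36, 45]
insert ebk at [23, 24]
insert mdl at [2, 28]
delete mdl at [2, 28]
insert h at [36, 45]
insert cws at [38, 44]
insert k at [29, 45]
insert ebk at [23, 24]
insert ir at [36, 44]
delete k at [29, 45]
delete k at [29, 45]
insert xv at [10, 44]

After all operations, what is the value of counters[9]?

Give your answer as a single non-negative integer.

Answer: 1

Derivation:
Step 1: insert k at [29, 45] -> counters=[0,0,0,0,0,0,0,0,0,0,0,0,0,0,0,0,0,0,0,0,0,0,0,0,0,0,0,0,0,1,0,0,0,0,0,0,0,0,0,0,0,0,0,0,0,1]
Step 2: insert cws at [38, 44] -> counters=[0,0,0,0,0,0,0,0,0,0,0,0,0,0,0,0,0,0,0,0,0,0,0,0,0,0,0,0,0,1,0,0,0,0,0,0,0,0,1,0,0,0,0,0,1,1]
Step 3: insert ebk at [23, 24] -> counters=[0,0,0,0,0,0,0,0,0,0,0,0,0,0,0,0,0,0,0,0,0,0,0,1,1,0,0,0,0,1,0,0,0,0,0,0,0,0,1,0,0,0,0,0,1,1]
Step 4: insert l at [9, 15] -> counters=[0,0,0,0,0,0,0,0,0,1,0,0,0,0,0,1,0,0,0,0,0,0,0,1,1,0,0,0,0,1,0,0,0,0,0,0,0,0,1,0,0,0,0,0,1,1]
Step 5: insert xv at [10, 44] -> counters=[0,0,0,0,0,0,0,0,0,1,1,0,0,0,0,1,0,0,0,0,0,0,0,1,1,0,0,0,0,1,0,0,0,0,0,0,0,0,1,0,0,0,0,0,2,1]
Step 6: insert vru at [19, 28] -> counters=[0,0,0,0,0,0,0,0,0,1,1,0,0,0,0,1,0,0,0,1,0,0,0,1,1,0,0,0,1,1,0,0,0,0,0,0,0,0,1,0,0,0,0,0,2,1]
Step 7: insert ir at [36, 44] -> counters=[0,0,0,0,0,0,0,0,0,1,1,0,0,0,0,1,0,0,0,1,0,0,0,1,1,0,0,0,1,1,0,0,0,0,0,0,1,0,1,0,0,0,0,0,3,1]
Step 8: insert mdl at [2, 28] -> counters=[0,0,1,0,0,0,0,0,0,1,1,0,0,0,0,1,0,0,0,1,0,0,0,1,1,0,0,0,2,1,0,0,0,0,0,0,1,0,1,0,0,0,0,0,3,1]
Step 9: insert h at [36, 45] -> counters=[0,0,1,0,0,0,0,0,0,1,1,0,0,0,0,1,0,0,0,1,0,0,0,1,1,0,0,0,2,1,0,0,0,0,0,0,2,0,1,0,0,0,0,0,3,2]
Step 10: insert ebk at [23, 24] -> counters=[0,0,1,0,0,0,0,0,0,1,1,0,0,0,0,1,0,0,0,1,0,0,0,2,2,0,0,0,2,1,0,0,0,0,0,0,2,0,1,0,0,0,0,0,3,2]
Step 11: insert mdl at [2, 28] -> counters=[0,0,2,0,0,0,0,0,0,1,1,0,0,0,0,1,0,0,0,1,0,0,0,2,2,0,0,0,3,1,0,0,0,0,0,0,2,0,1,0,0,0,0,0,3,2]
Step 12: delete mdl at [2, 28] -> counters=[0,0,1,0,0,0,0,0,0,1,1,0,0,0,0,1,0,0,0,1,0,0,0,2,2,0,0,0,2,1,0,0,0,0,0,0,2,0,1,0,0,0,0,0,3,2]
Step 13: insert h at [36, 45] -> counters=[0,0,1,0,0,0,0,0,0,1,1,0,0,0,0,1,0,0,0,1,0,0,0,2,2,0,0,0,2,1,0,0,0,0,0,0,3,0,1,0,0,0,0,0,3,3]
Step 14: insert cws at [38, 44] -> counters=[0,0,1,0,0,0,0,0,0,1,1,0,0,0,0,1,0,0,0,1,0,0,0,2,2,0,0,0,2,1,0,0,0,0,0,0,3,0,2,0,0,0,0,0,4,3]
Step 15: insert k at [29, 45] -> counters=[0,0,1,0,0,0,0,0,0,1,1,0,0,0,0,1,0,0,0,1,0,0,0,2,2,0,0,0,2,2,0,0,0,0,0,0,3,0,2,0,0,0,0,0,4,4]
Step 16: insert ebk at [23, 24] -> counters=[0,0,1,0,0,0,0,0,0,1,1,0,0,0,0,1,0,0,0,1,0,0,0,3,3,0,0,0,2,2,0,0,0,0,0,0,3,0,2,0,0,0,0,0,4,4]
Step 17: insert ir at [36, 44] -> counters=[0,0,1,0,0,0,0,0,0,1,1,0,0,0,0,1,0,0,0,1,0,0,0,3,3,0,0,0,2,2,0,0,0,0,0,0,4,0,2,0,0,0,0,0,5,4]
Step 18: delete k at [29, 45] -> counters=[0,0,1,0,0,0,0,0,0,1,1,0,0,0,0,1,0,0,0,1,0,0,0,3,3,0,0,0,2,1,0,0,0,0,0,0,4,0,2,0,0,0,0,0,5,3]
Step 19: delete k at [29, 45] -> counters=[0,0,1,0,0,0,0,0,0,1,1,0,0,0,0,1,0,0,0,1,0,0,0,3,3,0,0,0,2,0,0,0,0,0,0,0,4,0,2,0,0,0,0,0,5,2]
Step 20: insert xv at [10, 44] -> counters=[0,0,1,0,0,0,0,0,0,1,2,0,0,0,0,1,0,0,0,1,0,0,0,3,3,0,0,0,2,0,0,0,0,0,0,0,4,0,2,0,0,0,0,0,6,2]
Final counters=[0,0,1,0,0,0,0,0,0,1,2,0,0,0,0,1,0,0,0,1,0,0,0,3,3,0,0,0,2,0,0,0,0,0,0,0,4,0,2,0,0,0,0,0,6,2] -> counters[9]=1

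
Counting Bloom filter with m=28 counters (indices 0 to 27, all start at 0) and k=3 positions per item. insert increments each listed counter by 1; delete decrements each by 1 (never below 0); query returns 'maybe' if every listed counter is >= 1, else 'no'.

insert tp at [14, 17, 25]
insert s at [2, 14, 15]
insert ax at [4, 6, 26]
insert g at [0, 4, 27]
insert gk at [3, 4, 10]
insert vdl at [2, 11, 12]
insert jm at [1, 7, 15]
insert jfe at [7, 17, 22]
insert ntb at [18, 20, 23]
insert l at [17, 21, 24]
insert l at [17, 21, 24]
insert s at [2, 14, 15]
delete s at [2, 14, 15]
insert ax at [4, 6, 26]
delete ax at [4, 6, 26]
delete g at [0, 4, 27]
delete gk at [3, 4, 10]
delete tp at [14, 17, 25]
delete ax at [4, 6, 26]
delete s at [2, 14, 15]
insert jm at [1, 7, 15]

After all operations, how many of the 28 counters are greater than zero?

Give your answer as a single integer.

Answer: 13

Derivation:
Step 1: insert tp at [14, 17, 25] -> counters=[0,0,0,0,0,0,0,0,0,0,0,0,0,0,1,0,0,1,0,0,0,0,0,0,0,1,0,0]
Step 2: insert s at [2, 14, 15] -> counters=[0,0,1,0,0,0,0,0,0,0,0,0,0,0,2,1,0,1,0,0,0,0,0,0,0,1,0,0]
Step 3: insert ax at [4, 6, 26] -> counters=[0,0,1,0,1,0,1,0,0,0,0,0,0,0,2,1,0,1,0,0,0,0,0,0,0,1,1,0]
Step 4: insert g at [0, 4, 27] -> counters=[1,0,1,0,2,0,1,0,0,0,0,0,0,0,2,1,0,1,0,0,0,0,0,0,0,1,1,1]
Step 5: insert gk at [3, 4, 10] -> counters=[1,0,1,1,3,0,1,0,0,0,1,0,0,0,2,1,0,1,0,0,0,0,0,0,0,1,1,1]
Step 6: insert vdl at [2, 11, 12] -> counters=[1,0,2,1,3,0,1,0,0,0,1,1,1,0,2,1,0,1,0,0,0,0,0,0,0,1,1,1]
Step 7: insert jm at [1, 7, 15] -> counters=[1,1,2,1,3,0,1,1,0,0,1,1,1,0,2,2,0,1,0,0,0,0,0,0,0,1,1,1]
Step 8: insert jfe at [7, 17, 22] -> counters=[1,1,2,1,3,0,1,2,0,0,1,1,1,0,2,2,0,2,0,0,0,0,1,0,0,1,1,1]
Step 9: insert ntb at [18, 20, 23] -> counters=[1,1,2,1,3,0,1,2,0,0,1,1,1,0,2,2,0,2,1,0,1,0,1,1,0,1,1,1]
Step 10: insert l at [17, 21, 24] -> counters=[1,1,2,1,3,0,1,2,0,0,1,1,1,0,2,2,0,3,1,0,1,1,1,1,1,1,1,1]
Step 11: insert l at [17, 21, 24] -> counters=[1,1,2,1,3,0,1,2,0,0,1,1,1,0,2,2,0,4,1,0,1,2,1,1,2,1,1,1]
Step 12: insert s at [2, 14, 15] -> counters=[1,1,3,1,3,0,1,2,0,0,1,1,1,0,3,3,0,4,1,0,1,2,1,1,2,1,1,1]
Step 13: delete s at [2, 14, 15] -> counters=[1,1,2,1,3,0,1,2,0,0,1,1,1,0,2,2,0,4,1,0,1,2,1,1,2,1,1,1]
Step 14: insert ax at [4, 6, 26] -> counters=[1,1,2,1,4,0,2,2,0,0,1,1,1,0,2,2,0,4,1,0,1,2,1,1,2,1,2,1]
Step 15: delete ax at [4, 6, 26] -> counters=[1,1,2,1,3,0,1,2,0,0,1,1,1,0,2,2,0,4,1,0,1,2,1,1,2,1,1,1]
Step 16: delete g at [0, 4, 27] -> counters=[0,1,2,1,2,0,1,2,0,0,1,1,1,0,2,2,0,4,1,0,1,2,1,1,2,1,1,0]
Step 17: delete gk at [3, 4, 10] -> counters=[0,1,2,0,1,0,1,2,0,0,0,1,1,0,2,2,0,4,1,0,1,2,1,1,2,1,1,0]
Step 18: delete tp at [14, 17, 25] -> counters=[0,1,2,0,1,0,1,2,0,0,0,1,1,0,1,2,0,3,1,0,1,2,1,1,2,0,1,0]
Step 19: delete ax at [4, 6, 26] -> counters=[0,1,2,0,0,0,0,2,0,0,0,1,1,0,1,2,0,3,1,0,1,2,1,1,2,0,0,0]
Step 20: delete s at [2, 14, 15] -> counters=[0,1,1,0,0,0,0,2,0,0,0,1,1,0,0,1,0,3,1,0,1,2,1,1,2,0,0,0]
Step 21: insert jm at [1, 7, 15] -> counters=[0,2,1,0,0,0,0,3,0,0,0,1,1,0,0,2,0,3,1,0,1,2,1,1,2,0,0,0]
Final counters=[0,2,1,0,0,0,0,3,0,0,0,1,1,0,0,2,0,3,1,0,1,2,1,1,2,0,0,0] -> 13 nonzero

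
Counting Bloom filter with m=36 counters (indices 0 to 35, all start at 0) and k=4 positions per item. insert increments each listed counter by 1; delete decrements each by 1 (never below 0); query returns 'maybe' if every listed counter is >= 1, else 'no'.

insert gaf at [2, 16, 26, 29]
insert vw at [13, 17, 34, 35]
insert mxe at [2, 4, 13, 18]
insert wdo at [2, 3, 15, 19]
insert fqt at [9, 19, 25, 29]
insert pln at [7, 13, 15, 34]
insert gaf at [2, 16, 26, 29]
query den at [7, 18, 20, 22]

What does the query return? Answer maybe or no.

Answer: no

Derivation:
Step 1: insert gaf at [2, 16, 26, 29] -> counters=[0,0,1,0,0,0,0,0,0,0,0,0,0,0,0,0,1,0,0,0,0,0,0,0,0,0,1,0,0,1,0,0,0,0,0,0]
Step 2: insert vw at [13, 17, 34, 35] -> counters=[0,0,1,0,0,0,0,0,0,0,0,0,0,1,0,0,1,1,0,0,0,0,0,0,0,0,1,0,0,1,0,0,0,0,1,1]
Step 3: insert mxe at [2, 4, 13, 18] -> counters=[0,0,2,0,1,0,0,0,0,0,0,0,0,2,0,0,1,1,1,0,0,0,0,0,0,0,1,0,0,1,0,0,0,0,1,1]
Step 4: insert wdo at [2, 3, 15, 19] -> counters=[0,0,3,1,1,0,0,0,0,0,0,0,0,2,0,1,1,1,1,1,0,0,0,0,0,0,1,0,0,1,0,0,0,0,1,1]
Step 5: insert fqt at [9, 19, 25, 29] -> counters=[0,0,3,1,1,0,0,0,0,1,0,0,0,2,0,1,1,1,1,2,0,0,0,0,0,1,1,0,0,2,0,0,0,0,1,1]
Step 6: insert pln at [7, 13, 15, 34] -> counters=[0,0,3,1,1,0,0,1,0,1,0,0,0,3,0,2,1,1,1,2,0,0,0,0,0,1,1,0,0,2,0,0,0,0,2,1]
Step 7: insert gaf at [2, 16, 26, 29] -> counters=[0,0,4,1,1,0,0,1,0,1,0,0,0,3,0,2,2,1,1,2,0,0,0,0,0,1,2,0,0,3,0,0,0,0,2,1]
Query den: check counters[7]=1 counters[18]=1 counters[20]=0 counters[22]=0 -> no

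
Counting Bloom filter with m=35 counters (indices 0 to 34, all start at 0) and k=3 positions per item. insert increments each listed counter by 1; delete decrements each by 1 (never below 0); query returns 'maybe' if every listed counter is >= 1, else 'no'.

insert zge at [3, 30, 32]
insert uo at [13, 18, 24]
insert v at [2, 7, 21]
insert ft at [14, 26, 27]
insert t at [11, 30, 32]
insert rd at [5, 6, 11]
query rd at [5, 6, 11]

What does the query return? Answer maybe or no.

Step 1: insert zge at [3, 30, 32] -> counters=[0,0,0,1,0,0,0,0,0,0,0,0,0,0,0,0,0,0,0,0,0,0,0,0,0,0,0,0,0,0,1,0,1,0,0]
Step 2: insert uo at [13, 18, 24] -> counters=[0,0,0,1,0,0,0,0,0,0,0,0,0,1,0,0,0,0,1,0,0,0,0,0,1,0,0,0,0,0,1,0,1,0,0]
Step 3: insert v at [2, 7, 21] -> counters=[0,0,1,1,0,0,0,1,0,0,0,0,0,1,0,0,0,0,1,0,0,1,0,0,1,0,0,0,0,0,1,0,1,0,0]
Step 4: insert ft at [14, 26, 27] -> counters=[0,0,1,1,0,0,0,1,0,0,0,0,0,1,1,0,0,0,1,0,0,1,0,0,1,0,1,1,0,0,1,0,1,0,0]
Step 5: insert t at [11, 30, 32] -> counters=[0,0,1,1,0,0,0,1,0,0,0,1,0,1,1,0,0,0,1,0,0,1,0,0,1,0,1,1,0,0,2,0,2,0,0]
Step 6: insert rd at [5, 6, 11] -> counters=[0,0,1,1,0,1,1,1,0,0,0,2,0,1,1,0,0,0,1,0,0,1,0,0,1,0,1,1,0,0,2,0,2,0,0]
Query rd: check counters[5]=1 counters[6]=1 counters[11]=2 -> maybe

Answer: maybe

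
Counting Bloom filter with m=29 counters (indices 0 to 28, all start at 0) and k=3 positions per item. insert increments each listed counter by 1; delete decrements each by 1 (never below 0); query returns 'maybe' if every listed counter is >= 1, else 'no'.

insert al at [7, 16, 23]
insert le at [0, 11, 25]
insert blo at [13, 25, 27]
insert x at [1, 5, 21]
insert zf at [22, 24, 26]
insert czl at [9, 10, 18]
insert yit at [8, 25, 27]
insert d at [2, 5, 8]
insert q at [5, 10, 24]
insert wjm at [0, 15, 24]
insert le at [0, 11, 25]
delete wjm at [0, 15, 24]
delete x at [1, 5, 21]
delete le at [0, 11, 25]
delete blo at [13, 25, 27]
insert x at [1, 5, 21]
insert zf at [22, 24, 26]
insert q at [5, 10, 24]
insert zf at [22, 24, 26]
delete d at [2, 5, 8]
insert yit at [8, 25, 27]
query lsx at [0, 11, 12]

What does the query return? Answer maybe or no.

Step 1: insert al at [7, 16, 23] -> counters=[0,0,0,0,0,0,0,1,0,0,0,0,0,0,0,0,1,0,0,0,0,0,0,1,0,0,0,0,0]
Step 2: insert le at [0, 11, 25] -> counters=[1,0,0,0,0,0,0,1,0,0,0,1,0,0,0,0,1,0,0,0,0,0,0,1,0,1,0,0,0]
Step 3: insert blo at [13, 25, 27] -> counters=[1,0,0,0,0,0,0,1,0,0,0,1,0,1,0,0,1,0,0,0,0,0,0,1,0,2,0,1,0]
Step 4: insert x at [1, 5, 21] -> counters=[1,1,0,0,0,1,0,1,0,0,0,1,0,1,0,0,1,0,0,0,0,1,0,1,0,2,0,1,0]
Step 5: insert zf at [22, 24, 26] -> counters=[1,1,0,0,0,1,0,1,0,0,0,1,0,1,0,0,1,0,0,0,0,1,1,1,1,2,1,1,0]
Step 6: insert czl at [9, 10, 18] -> counters=[1,1,0,0,0,1,0,1,0,1,1,1,0,1,0,0,1,0,1,0,0,1,1,1,1,2,1,1,0]
Step 7: insert yit at [8, 25, 27] -> counters=[1,1,0,0,0,1,0,1,1,1,1,1,0,1,0,0,1,0,1,0,0,1,1,1,1,3,1,2,0]
Step 8: insert d at [2, 5, 8] -> counters=[1,1,1,0,0,2,0,1,2,1,1,1,0,1,0,0,1,0,1,0,0,1,1,1,1,3,1,2,0]
Step 9: insert q at [5, 10, 24] -> counters=[1,1,1,0,0,3,0,1,2,1,2,1,0,1,0,0,1,0,1,0,0,1,1,1,2,3,1,2,0]
Step 10: insert wjm at [0, 15, 24] -> counters=[2,1,1,0,0,3,0,1,2,1,2,1,0,1,0,1,1,0,1,0,0,1,1,1,3,3,1,2,0]
Step 11: insert le at [0, 11, 25] -> counters=[3,1,1,0,0,3,0,1,2,1,2,2,0,1,0,1,1,0,1,0,0,1,1,1,3,4,1,2,0]
Step 12: delete wjm at [0, 15, 24] -> counters=[2,1,1,0,0,3,0,1,2,1,2,2,0,1,0,0,1,0,1,0,0,1,1,1,2,4,1,2,0]
Step 13: delete x at [1, 5, 21] -> counters=[2,0,1,0,0,2,0,1,2,1,2,2,0,1,0,0,1,0,1,0,0,0,1,1,2,4,1,2,0]
Step 14: delete le at [0, 11, 25] -> counters=[1,0,1,0,0,2,0,1,2,1,2,1,0,1,0,0,1,0,1,0,0,0,1,1,2,3,1,2,0]
Step 15: delete blo at [13, 25, 27] -> counters=[1,0,1,0,0,2,0,1,2,1,2,1,0,0,0,0,1,0,1,0,0,0,1,1,2,2,1,1,0]
Step 16: insert x at [1, 5, 21] -> counters=[1,1,1,0,0,3,0,1,2,1,2,1,0,0,0,0,1,0,1,0,0,1,1,1,2,2,1,1,0]
Step 17: insert zf at [22, 24, 26] -> counters=[1,1,1,0,0,3,0,1,2,1,2,1,0,0,0,0,1,0,1,0,0,1,2,1,3,2,2,1,0]
Step 18: insert q at [5, 10, 24] -> counters=[1,1,1,0,0,4,0,1,2,1,3,1,0,0,0,0,1,0,1,0,0,1,2,1,4,2,2,1,0]
Step 19: insert zf at [22, 24, 26] -> counters=[1,1,1,0,0,4,0,1,2,1,3,1,0,0,0,0,1,0,1,0,0,1,3,1,5,2,3,1,0]
Step 20: delete d at [2, 5, 8] -> counters=[1,1,0,0,0,3,0,1,1,1,3,1,0,0,0,0,1,0,1,0,0,1,3,1,5,2,3,1,0]
Step 21: insert yit at [8, 25, 27] -> counters=[1,1,0,0,0,3,0,1,2,1,3,1,0,0,0,0,1,0,1,0,0,1,3,1,5,3,3,2,0]
Query lsx: check counters[0]=1 counters[11]=1 counters[12]=0 -> no

Answer: no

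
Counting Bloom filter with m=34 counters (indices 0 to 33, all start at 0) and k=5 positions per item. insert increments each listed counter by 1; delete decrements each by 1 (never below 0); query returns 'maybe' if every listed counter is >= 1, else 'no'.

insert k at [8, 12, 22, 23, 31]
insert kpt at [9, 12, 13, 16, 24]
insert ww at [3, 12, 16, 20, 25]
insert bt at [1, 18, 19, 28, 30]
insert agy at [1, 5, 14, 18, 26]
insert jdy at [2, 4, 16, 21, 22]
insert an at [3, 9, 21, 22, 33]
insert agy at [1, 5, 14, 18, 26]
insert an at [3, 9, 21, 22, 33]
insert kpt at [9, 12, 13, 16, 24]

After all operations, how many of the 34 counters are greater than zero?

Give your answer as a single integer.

Step 1: insert k at [8, 12, 22, 23, 31] -> counters=[0,0,0,0,0,0,0,0,1,0,0,0,1,0,0,0,0,0,0,0,0,0,1,1,0,0,0,0,0,0,0,1,0,0]
Step 2: insert kpt at [9, 12, 13, 16, 24] -> counters=[0,0,0,0,0,0,0,0,1,1,0,0,2,1,0,0,1,0,0,0,0,0,1,1,1,0,0,0,0,0,0,1,0,0]
Step 3: insert ww at [3, 12, 16, 20, 25] -> counters=[0,0,0,1,0,0,0,0,1,1,0,0,3,1,0,0,2,0,0,0,1,0,1,1,1,1,0,0,0,0,0,1,0,0]
Step 4: insert bt at [1, 18, 19, 28, 30] -> counters=[0,1,0,1,0,0,0,0,1,1,0,0,3,1,0,0,2,0,1,1,1,0,1,1,1,1,0,0,1,0,1,1,0,0]
Step 5: insert agy at [1, 5, 14, 18, 26] -> counters=[0,2,0,1,0,1,0,0,1,1,0,0,3,1,1,0,2,0,2,1,1,0,1,1,1,1,1,0,1,0,1,1,0,0]
Step 6: insert jdy at [2, 4, 16, 21, 22] -> counters=[0,2,1,1,1,1,0,0,1,1,0,0,3,1,1,0,3,0,2,1,1,1,2,1,1,1,1,0,1,0,1,1,0,0]
Step 7: insert an at [3, 9, 21, 22, 33] -> counters=[0,2,1,2,1,1,0,0,1,2,0,0,3,1,1,0,3,0,2,1,1,2,3,1,1,1,1,0,1,0,1,1,0,1]
Step 8: insert agy at [1, 5, 14, 18, 26] -> counters=[0,3,1,2,1,2,0,0,1,2,0,0,3,1,2,0,3,0,3,1,1,2,3,1,1,1,2,0,1,0,1,1,0,1]
Step 9: insert an at [3, 9, 21, 22, 33] -> counters=[0,3,1,3,1,2,0,0,1,3,0,0,3,1,2,0,3,0,3,1,1,3,4,1,1,1,2,0,1,0,1,1,0,2]
Step 10: insert kpt at [9, 12, 13, 16, 24] -> counters=[0,3,1,3,1,2,0,0,1,4,0,0,4,2,2,0,4,0,3,1,1,3,4,1,2,1,2,0,1,0,1,1,0,2]
Final counters=[0,3,1,3,1,2,0,0,1,4,0,0,4,2,2,0,4,0,3,1,1,3,4,1,2,1,2,0,1,0,1,1,0,2] -> 24 nonzero

Answer: 24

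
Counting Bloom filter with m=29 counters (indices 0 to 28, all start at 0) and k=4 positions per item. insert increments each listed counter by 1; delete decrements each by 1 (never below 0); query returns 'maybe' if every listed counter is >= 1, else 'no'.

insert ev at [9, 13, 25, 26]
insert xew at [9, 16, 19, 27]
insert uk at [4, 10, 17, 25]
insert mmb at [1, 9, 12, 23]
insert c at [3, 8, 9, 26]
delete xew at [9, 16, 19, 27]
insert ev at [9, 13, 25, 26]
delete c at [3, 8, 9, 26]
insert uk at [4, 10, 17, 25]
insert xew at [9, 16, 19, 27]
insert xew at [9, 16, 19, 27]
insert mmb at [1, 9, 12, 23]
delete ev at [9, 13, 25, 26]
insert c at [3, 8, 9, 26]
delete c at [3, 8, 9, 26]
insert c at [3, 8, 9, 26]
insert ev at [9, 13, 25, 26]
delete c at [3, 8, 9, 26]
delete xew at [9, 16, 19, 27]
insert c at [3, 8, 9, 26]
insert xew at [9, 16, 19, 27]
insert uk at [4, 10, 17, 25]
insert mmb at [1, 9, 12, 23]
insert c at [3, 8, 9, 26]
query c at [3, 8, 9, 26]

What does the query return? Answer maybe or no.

Step 1: insert ev at [9, 13, 25, 26] -> counters=[0,0,0,0,0,0,0,0,0,1,0,0,0,1,0,0,0,0,0,0,0,0,0,0,0,1,1,0,0]
Step 2: insert xew at [9, 16, 19, 27] -> counters=[0,0,0,0,0,0,0,0,0,2,0,0,0,1,0,0,1,0,0,1,0,0,0,0,0,1,1,1,0]
Step 3: insert uk at [4, 10, 17, 25] -> counters=[0,0,0,0,1,0,0,0,0,2,1,0,0,1,0,0,1,1,0,1,0,0,0,0,0,2,1,1,0]
Step 4: insert mmb at [1, 9, 12, 23] -> counters=[0,1,0,0,1,0,0,0,0,3,1,0,1,1,0,0,1,1,0,1,0,0,0,1,0,2,1,1,0]
Step 5: insert c at [3, 8, 9, 26] -> counters=[0,1,0,1,1,0,0,0,1,4,1,0,1,1,0,0,1,1,0,1,0,0,0,1,0,2,2,1,0]
Step 6: delete xew at [9, 16, 19, 27] -> counters=[0,1,0,1,1,0,0,0,1,3,1,0,1,1,0,0,0,1,0,0,0,0,0,1,0,2,2,0,0]
Step 7: insert ev at [9, 13, 25, 26] -> counters=[0,1,0,1,1,0,0,0,1,4,1,0,1,2,0,0,0,1,0,0,0,0,0,1,0,3,3,0,0]
Step 8: delete c at [3, 8, 9, 26] -> counters=[0,1,0,0,1,0,0,0,0,3,1,0,1,2,0,0,0,1,0,0,0,0,0,1,0,3,2,0,0]
Step 9: insert uk at [4, 10, 17, 25] -> counters=[0,1,0,0,2,0,0,0,0,3,2,0,1,2,0,0,0,2,0,0,0,0,0,1,0,4,2,0,0]
Step 10: insert xew at [9, 16, 19, 27] -> counters=[0,1,0,0,2,0,0,0,0,4,2,0,1,2,0,0,1,2,0,1,0,0,0,1,0,4,2,1,0]
Step 11: insert xew at [9, 16, 19, 27] -> counters=[0,1,0,0,2,0,0,0,0,5,2,0,1,2,0,0,2,2,0,2,0,0,0,1,0,4,2,2,0]
Step 12: insert mmb at [1, 9, 12, 23] -> counters=[0,2,0,0,2,0,0,0,0,6,2,0,2,2,0,0,2,2,0,2,0,0,0,2,0,4,2,2,0]
Step 13: delete ev at [9, 13, 25, 26] -> counters=[0,2,0,0,2,0,0,0,0,5,2,0,2,1,0,0,2,2,0,2,0,0,0,2,0,3,1,2,0]
Step 14: insert c at [3, 8, 9, 26] -> counters=[0,2,0,1,2,0,0,0,1,6,2,0,2,1,0,0,2,2,0,2,0,0,0,2,0,3,2,2,0]
Step 15: delete c at [3, 8, 9, 26] -> counters=[0,2,0,0,2,0,0,0,0,5,2,0,2,1,0,0,2,2,0,2,0,0,0,2,0,3,1,2,0]
Step 16: insert c at [3, 8, 9, 26] -> counters=[0,2,0,1,2,0,0,0,1,6,2,0,2,1,0,0,2,2,0,2,0,0,0,2,0,3,2,2,0]
Step 17: insert ev at [9, 13, 25, 26] -> counters=[0,2,0,1,2,0,0,0,1,7,2,0,2,2,0,0,2,2,0,2,0,0,0,2,0,4,3,2,0]
Step 18: delete c at [3, 8, 9, 26] -> counters=[0,2,0,0,2,0,0,0,0,6,2,0,2,2,0,0,2,2,0,2,0,0,0,2,0,4,2,2,0]
Step 19: delete xew at [9, 16, 19, 27] -> counters=[0,2,0,0,2,0,0,0,0,5,2,0,2,2,0,0,1,2,0,1,0,0,0,2,0,4,2,1,0]
Step 20: insert c at [3, 8, 9, 26] -> counters=[0,2,0,1,2,0,0,0,1,6,2,0,2,2,0,0,1,2,0,1,0,0,0,2,0,4,3,1,0]
Step 21: insert xew at [9, 16, 19, 27] -> counters=[0,2,0,1,2,0,0,0,1,7,2,0,2,2,0,0,2,2,0,2,0,0,0,2,0,4,3,2,0]
Step 22: insert uk at [4, 10, 17, 25] -> counters=[0,2,0,1,3,0,0,0,1,7,3,0,2,2,0,0,2,3,0,2,0,0,0,2,0,5,3,2,0]
Step 23: insert mmb at [1, 9, 12, 23] -> counters=[0,3,0,1,3,0,0,0,1,8,3,0,3,2,0,0,2,3,0,2,0,0,0,3,0,5,3,2,0]
Step 24: insert c at [3, 8, 9, 26] -> counters=[0,3,0,2,3,0,0,0,2,9,3,0,3,2,0,0,2,3,0,2,0,0,0,3,0,5,4,2,0]
Query c: check counters[3]=2 counters[8]=2 counters[9]=9 counters[26]=4 -> maybe

Answer: maybe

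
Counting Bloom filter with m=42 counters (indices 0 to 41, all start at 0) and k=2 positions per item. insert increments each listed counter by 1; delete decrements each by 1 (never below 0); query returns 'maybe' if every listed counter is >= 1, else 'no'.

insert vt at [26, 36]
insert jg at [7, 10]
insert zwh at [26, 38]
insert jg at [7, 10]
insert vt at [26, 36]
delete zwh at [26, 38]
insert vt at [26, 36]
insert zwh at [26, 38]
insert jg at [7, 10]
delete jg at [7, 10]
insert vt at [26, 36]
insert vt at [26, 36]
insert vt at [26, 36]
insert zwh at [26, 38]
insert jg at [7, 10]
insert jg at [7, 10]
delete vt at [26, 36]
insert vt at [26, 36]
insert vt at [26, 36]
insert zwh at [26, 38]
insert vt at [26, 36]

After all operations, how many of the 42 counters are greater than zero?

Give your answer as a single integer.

Answer: 5

Derivation:
Step 1: insert vt at [26, 36] -> counters=[0,0,0,0,0,0,0,0,0,0,0,0,0,0,0,0,0,0,0,0,0,0,0,0,0,0,1,0,0,0,0,0,0,0,0,0,1,0,0,0,0,0]
Step 2: insert jg at [7, 10] -> counters=[0,0,0,0,0,0,0,1,0,0,1,0,0,0,0,0,0,0,0,0,0,0,0,0,0,0,1,0,0,0,0,0,0,0,0,0,1,0,0,0,0,0]
Step 3: insert zwh at [26, 38] -> counters=[0,0,0,0,0,0,0,1,0,0,1,0,0,0,0,0,0,0,0,0,0,0,0,0,0,0,2,0,0,0,0,0,0,0,0,0,1,0,1,0,0,0]
Step 4: insert jg at [7, 10] -> counters=[0,0,0,0,0,0,0,2,0,0,2,0,0,0,0,0,0,0,0,0,0,0,0,0,0,0,2,0,0,0,0,0,0,0,0,0,1,0,1,0,0,0]
Step 5: insert vt at [26, 36] -> counters=[0,0,0,0,0,0,0,2,0,0,2,0,0,0,0,0,0,0,0,0,0,0,0,0,0,0,3,0,0,0,0,0,0,0,0,0,2,0,1,0,0,0]
Step 6: delete zwh at [26, 38] -> counters=[0,0,0,0,0,0,0,2,0,0,2,0,0,0,0,0,0,0,0,0,0,0,0,0,0,0,2,0,0,0,0,0,0,0,0,0,2,0,0,0,0,0]
Step 7: insert vt at [26, 36] -> counters=[0,0,0,0,0,0,0,2,0,0,2,0,0,0,0,0,0,0,0,0,0,0,0,0,0,0,3,0,0,0,0,0,0,0,0,0,3,0,0,0,0,0]
Step 8: insert zwh at [26, 38] -> counters=[0,0,0,0,0,0,0,2,0,0,2,0,0,0,0,0,0,0,0,0,0,0,0,0,0,0,4,0,0,0,0,0,0,0,0,0,3,0,1,0,0,0]
Step 9: insert jg at [7, 10] -> counters=[0,0,0,0,0,0,0,3,0,0,3,0,0,0,0,0,0,0,0,0,0,0,0,0,0,0,4,0,0,0,0,0,0,0,0,0,3,0,1,0,0,0]
Step 10: delete jg at [7, 10] -> counters=[0,0,0,0,0,0,0,2,0,0,2,0,0,0,0,0,0,0,0,0,0,0,0,0,0,0,4,0,0,0,0,0,0,0,0,0,3,0,1,0,0,0]
Step 11: insert vt at [26, 36] -> counters=[0,0,0,0,0,0,0,2,0,0,2,0,0,0,0,0,0,0,0,0,0,0,0,0,0,0,5,0,0,0,0,0,0,0,0,0,4,0,1,0,0,0]
Step 12: insert vt at [26, 36] -> counters=[0,0,0,0,0,0,0,2,0,0,2,0,0,0,0,0,0,0,0,0,0,0,0,0,0,0,6,0,0,0,0,0,0,0,0,0,5,0,1,0,0,0]
Step 13: insert vt at [26, 36] -> counters=[0,0,0,0,0,0,0,2,0,0,2,0,0,0,0,0,0,0,0,0,0,0,0,0,0,0,7,0,0,0,0,0,0,0,0,0,6,0,1,0,0,0]
Step 14: insert zwh at [26, 38] -> counters=[0,0,0,0,0,0,0,2,0,0,2,0,0,0,0,0,0,0,0,0,0,0,0,0,0,0,8,0,0,0,0,0,0,0,0,0,6,0,2,0,0,0]
Step 15: insert jg at [7, 10] -> counters=[0,0,0,0,0,0,0,3,0,0,3,0,0,0,0,0,0,0,0,0,0,0,0,0,0,0,8,0,0,0,0,0,0,0,0,0,6,0,2,0,0,0]
Step 16: insert jg at [7, 10] -> counters=[0,0,0,0,0,0,0,4,0,0,4,0,0,0,0,0,0,0,0,0,0,0,0,0,0,0,8,0,0,0,0,0,0,0,0,0,6,0,2,0,0,0]
Step 17: delete vt at [26, 36] -> counters=[0,0,0,0,0,0,0,4,0,0,4,0,0,0,0,0,0,0,0,0,0,0,0,0,0,0,7,0,0,0,0,0,0,0,0,0,5,0,2,0,0,0]
Step 18: insert vt at [26, 36] -> counters=[0,0,0,0,0,0,0,4,0,0,4,0,0,0,0,0,0,0,0,0,0,0,0,0,0,0,8,0,0,0,0,0,0,0,0,0,6,0,2,0,0,0]
Step 19: insert vt at [26, 36] -> counters=[0,0,0,0,0,0,0,4,0,0,4,0,0,0,0,0,0,0,0,0,0,0,0,0,0,0,9,0,0,0,0,0,0,0,0,0,7,0,2,0,0,0]
Step 20: insert zwh at [26, 38] -> counters=[0,0,0,0,0,0,0,4,0,0,4,0,0,0,0,0,0,0,0,0,0,0,0,0,0,0,10,0,0,0,0,0,0,0,0,0,7,0,3,0,0,0]
Step 21: insert vt at [26, 36] -> counters=[0,0,0,0,0,0,0,4,0,0,4,0,0,0,0,0,0,0,0,0,0,0,0,0,0,0,11,0,0,0,0,0,0,0,0,0,8,0,3,0,0,0]
Final counters=[0,0,0,0,0,0,0,4,0,0,4,0,0,0,0,0,0,0,0,0,0,0,0,0,0,0,11,0,0,0,0,0,0,0,0,0,8,0,3,0,0,0] -> 5 nonzero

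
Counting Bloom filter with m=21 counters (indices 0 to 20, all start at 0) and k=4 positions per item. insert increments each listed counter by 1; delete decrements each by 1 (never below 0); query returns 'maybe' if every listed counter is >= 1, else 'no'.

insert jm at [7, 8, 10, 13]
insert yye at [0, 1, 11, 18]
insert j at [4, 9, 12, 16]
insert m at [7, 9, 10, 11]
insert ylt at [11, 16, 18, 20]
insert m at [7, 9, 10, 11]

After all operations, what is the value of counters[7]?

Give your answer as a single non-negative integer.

Answer: 3

Derivation:
Step 1: insert jm at [7, 8, 10, 13] -> counters=[0,0,0,0,0,0,0,1,1,0,1,0,0,1,0,0,0,0,0,0,0]
Step 2: insert yye at [0, 1, 11, 18] -> counters=[1,1,0,0,0,0,0,1,1,0,1,1,0,1,0,0,0,0,1,0,0]
Step 3: insert j at [4, 9, 12, 16] -> counters=[1,1,0,0,1,0,0,1,1,1,1,1,1,1,0,0,1,0,1,0,0]
Step 4: insert m at [7, 9, 10, 11] -> counters=[1,1,0,0,1,0,0,2,1,2,2,2,1,1,0,0,1,0,1,0,0]
Step 5: insert ylt at [11, 16, 18, 20] -> counters=[1,1,0,0,1,0,0,2,1,2,2,3,1,1,0,0,2,0,2,0,1]
Step 6: insert m at [7, 9, 10, 11] -> counters=[1,1,0,0,1,0,0,3,1,3,3,4,1,1,0,0,2,0,2,0,1]
Final counters=[1,1,0,0,1,0,0,3,1,3,3,4,1,1,0,0,2,0,2,0,1] -> counters[7]=3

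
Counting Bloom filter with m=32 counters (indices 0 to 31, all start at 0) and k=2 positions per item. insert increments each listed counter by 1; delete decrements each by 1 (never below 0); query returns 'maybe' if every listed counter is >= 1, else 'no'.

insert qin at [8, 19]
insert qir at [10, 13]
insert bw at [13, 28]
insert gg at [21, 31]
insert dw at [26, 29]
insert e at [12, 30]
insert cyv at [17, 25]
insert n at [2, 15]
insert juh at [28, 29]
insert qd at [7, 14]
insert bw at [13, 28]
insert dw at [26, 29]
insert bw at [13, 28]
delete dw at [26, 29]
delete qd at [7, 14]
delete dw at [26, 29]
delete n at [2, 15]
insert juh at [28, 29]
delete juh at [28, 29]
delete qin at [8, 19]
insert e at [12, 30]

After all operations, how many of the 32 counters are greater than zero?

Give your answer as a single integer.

Step 1: insert qin at [8, 19] -> counters=[0,0,0,0,0,0,0,0,1,0,0,0,0,0,0,0,0,0,0,1,0,0,0,0,0,0,0,0,0,0,0,0]
Step 2: insert qir at [10, 13] -> counters=[0,0,0,0,0,0,0,0,1,0,1,0,0,1,0,0,0,0,0,1,0,0,0,0,0,0,0,0,0,0,0,0]
Step 3: insert bw at [13, 28] -> counters=[0,0,0,0,0,0,0,0,1,0,1,0,0,2,0,0,0,0,0,1,0,0,0,0,0,0,0,0,1,0,0,0]
Step 4: insert gg at [21, 31] -> counters=[0,0,0,0,0,0,0,0,1,0,1,0,0,2,0,0,0,0,0,1,0,1,0,0,0,0,0,0,1,0,0,1]
Step 5: insert dw at [26, 29] -> counters=[0,0,0,0,0,0,0,0,1,0,1,0,0,2,0,0,0,0,0,1,0,1,0,0,0,0,1,0,1,1,0,1]
Step 6: insert e at [12, 30] -> counters=[0,0,0,0,0,0,0,0,1,0,1,0,1,2,0,0,0,0,0,1,0,1,0,0,0,0,1,0,1,1,1,1]
Step 7: insert cyv at [17, 25] -> counters=[0,0,0,0,0,0,0,0,1,0,1,0,1,2,0,0,0,1,0,1,0,1,0,0,0,1,1,0,1,1,1,1]
Step 8: insert n at [2, 15] -> counters=[0,0,1,0,0,0,0,0,1,0,1,0,1,2,0,1,0,1,0,1,0,1,0,0,0,1,1,0,1,1,1,1]
Step 9: insert juh at [28, 29] -> counters=[0,0,1,0,0,0,0,0,1,0,1,0,1,2,0,1,0,1,0,1,0,1,0,0,0,1,1,0,2,2,1,1]
Step 10: insert qd at [7, 14] -> counters=[0,0,1,0,0,0,0,1,1,0,1,0,1,2,1,1,0,1,0,1,0,1,0,0,0,1,1,0,2,2,1,1]
Step 11: insert bw at [13, 28] -> counters=[0,0,1,0,0,0,0,1,1,0,1,0,1,3,1,1,0,1,0,1,0,1,0,0,0,1,1,0,3,2,1,1]
Step 12: insert dw at [26, 29] -> counters=[0,0,1,0,0,0,0,1,1,0,1,0,1,3,1,1,0,1,0,1,0,1,0,0,0,1,2,0,3,3,1,1]
Step 13: insert bw at [13, 28] -> counters=[0,0,1,0,0,0,0,1,1,0,1,0,1,4,1,1,0,1,0,1,0,1,0,0,0,1,2,0,4,3,1,1]
Step 14: delete dw at [26, 29] -> counters=[0,0,1,0,0,0,0,1,1,0,1,0,1,4,1,1,0,1,0,1,0,1,0,0,0,1,1,0,4,2,1,1]
Step 15: delete qd at [7, 14] -> counters=[0,0,1,0,0,0,0,0,1,0,1,0,1,4,0,1,0,1,0,1,0,1,0,0,0,1,1,0,4,2,1,1]
Step 16: delete dw at [26, 29] -> counters=[0,0,1,0,0,0,0,0,1,0,1,0,1,4,0,1,0,1,0,1,0,1,0,0,0,1,0,0,4,1,1,1]
Step 17: delete n at [2, 15] -> counters=[0,0,0,0,0,0,0,0,1,0,1,0,1,4,0,0,0,1,0,1,0,1,0,0,0,1,0,0,4,1,1,1]
Step 18: insert juh at [28, 29] -> counters=[0,0,0,0,0,0,0,0,1,0,1,0,1,4,0,0,0,1,0,1,0,1,0,0,0,1,0,0,5,2,1,1]
Step 19: delete juh at [28, 29] -> counters=[0,0,0,0,0,0,0,0,1,0,1,0,1,4,0,0,0,1,0,1,0,1,0,0,0,1,0,0,4,1,1,1]
Step 20: delete qin at [8, 19] -> counters=[0,0,0,0,0,0,0,0,0,0,1,0,1,4,0,0,0,1,0,0,0,1,0,0,0,1,0,0,4,1,1,1]
Step 21: insert e at [12, 30] -> counters=[0,0,0,0,0,0,0,0,0,0,1,0,2,4,0,0,0,1,0,0,0,1,0,0,0,1,0,0,4,1,2,1]
Final counters=[0,0,0,0,0,0,0,0,0,0,1,0,2,4,0,0,0,1,0,0,0,1,0,0,0,1,0,0,4,1,2,1] -> 10 nonzero

Answer: 10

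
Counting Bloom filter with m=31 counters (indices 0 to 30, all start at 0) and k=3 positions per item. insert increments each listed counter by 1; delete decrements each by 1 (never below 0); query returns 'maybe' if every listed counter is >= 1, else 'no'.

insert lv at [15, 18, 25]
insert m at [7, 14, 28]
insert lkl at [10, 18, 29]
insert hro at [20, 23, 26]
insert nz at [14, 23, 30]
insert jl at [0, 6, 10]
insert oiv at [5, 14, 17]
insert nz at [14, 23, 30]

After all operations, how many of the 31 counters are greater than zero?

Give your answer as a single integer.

Answer: 16

Derivation:
Step 1: insert lv at [15, 18, 25] -> counters=[0,0,0,0,0,0,0,0,0,0,0,0,0,0,0,1,0,0,1,0,0,0,0,0,0,1,0,0,0,0,0]
Step 2: insert m at [7, 14, 28] -> counters=[0,0,0,0,0,0,0,1,0,0,0,0,0,0,1,1,0,0,1,0,0,0,0,0,0,1,0,0,1,0,0]
Step 3: insert lkl at [10, 18, 29] -> counters=[0,0,0,0,0,0,0,1,0,0,1,0,0,0,1,1,0,0,2,0,0,0,0,0,0,1,0,0,1,1,0]
Step 4: insert hro at [20, 23, 26] -> counters=[0,0,0,0,0,0,0,1,0,0,1,0,0,0,1,1,0,0,2,0,1,0,0,1,0,1,1,0,1,1,0]
Step 5: insert nz at [14, 23, 30] -> counters=[0,0,0,0,0,0,0,1,0,0,1,0,0,0,2,1,0,0,2,0,1,0,0,2,0,1,1,0,1,1,1]
Step 6: insert jl at [0, 6, 10] -> counters=[1,0,0,0,0,0,1,1,0,0,2,0,0,0,2,1,0,0,2,0,1,0,0,2,0,1,1,0,1,1,1]
Step 7: insert oiv at [5, 14, 17] -> counters=[1,0,0,0,0,1,1,1,0,0,2,0,0,0,3,1,0,1,2,0,1,0,0,2,0,1,1,0,1,1,1]
Step 8: insert nz at [14, 23, 30] -> counters=[1,0,0,0,0,1,1,1,0,0,2,0,0,0,4,1,0,1,2,0,1,0,0,3,0,1,1,0,1,1,2]
Final counters=[1,0,0,0,0,1,1,1,0,0,2,0,0,0,4,1,0,1,2,0,1,0,0,3,0,1,1,0,1,1,2] -> 16 nonzero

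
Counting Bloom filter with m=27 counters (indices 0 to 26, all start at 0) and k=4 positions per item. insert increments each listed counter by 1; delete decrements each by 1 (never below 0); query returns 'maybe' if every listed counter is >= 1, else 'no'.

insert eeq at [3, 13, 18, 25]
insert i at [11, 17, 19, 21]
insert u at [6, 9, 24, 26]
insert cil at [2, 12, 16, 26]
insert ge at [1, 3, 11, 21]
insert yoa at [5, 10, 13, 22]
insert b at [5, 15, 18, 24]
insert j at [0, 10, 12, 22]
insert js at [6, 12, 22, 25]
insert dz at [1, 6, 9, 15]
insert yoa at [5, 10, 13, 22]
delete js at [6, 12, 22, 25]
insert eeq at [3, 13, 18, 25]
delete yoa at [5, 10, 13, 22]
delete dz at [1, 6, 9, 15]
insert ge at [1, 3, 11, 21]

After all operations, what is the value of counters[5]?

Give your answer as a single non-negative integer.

Step 1: insert eeq at [3, 13, 18, 25] -> counters=[0,0,0,1,0,0,0,0,0,0,0,0,0,1,0,0,0,0,1,0,0,0,0,0,0,1,0]
Step 2: insert i at [11, 17, 19, 21] -> counters=[0,0,0,1,0,0,0,0,0,0,0,1,0,1,0,0,0,1,1,1,0,1,0,0,0,1,0]
Step 3: insert u at [6, 9, 24, 26] -> counters=[0,0,0,1,0,0,1,0,0,1,0,1,0,1,0,0,0,1,1,1,0,1,0,0,1,1,1]
Step 4: insert cil at [2, 12, 16, 26] -> counters=[0,0,1,1,0,0,1,0,0,1,0,1,1,1,0,0,1,1,1,1,0,1,0,0,1,1,2]
Step 5: insert ge at [1, 3, 11, 21] -> counters=[0,1,1,2,0,0,1,0,0,1,0,2,1,1,0,0,1,1,1,1,0,2,0,0,1,1,2]
Step 6: insert yoa at [5, 10, 13, 22] -> counters=[0,1,1,2,0,1,1,0,0,1,1,2,1,2,0,0,1,1,1,1,0,2,1,0,1,1,2]
Step 7: insert b at [5, 15, 18, 24] -> counters=[0,1,1,2,0,2,1,0,0,1,1,2,1,2,0,1,1,1,2,1,0,2,1,0,2,1,2]
Step 8: insert j at [0, 10, 12, 22] -> counters=[1,1,1,2,0,2,1,0,0,1,2,2,2,2,0,1,1,1,2,1,0,2,2,0,2,1,2]
Step 9: insert js at [6, 12, 22, 25] -> counters=[1,1,1,2,0,2,2,0,0,1,2,2,3,2,0,1,1,1,2,1,0,2,3,0,2,2,2]
Step 10: insert dz at [1, 6, 9, 15] -> counters=[1,2,1,2,0,2,3,0,0,2,2,2,3,2,0,2,1,1,2,1,0,2,3,0,2,2,2]
Step 11: insert yoa at [5, 10, 13, 22] -> counters=[1,2,1,2,0,3,3,0,0,2,3,2,3,3,0,2,1,1,2,1,0,2,4,0,2,2,2]
Step 12: delete js at [6, 12, 22, 25] -> counters=[1,2,1,2,0,3,2,0,0,2,3,2,2,3,0,2,1,1,2,1,0,2,3,0,2,1,2]
Step 13: insert eeq at [3, 13, 18, 25] -> counters=[1,2,1,3,0,3,2,0,0,2,3,2,2,4,0,2,1,1,3,1,0,2,3,0,2,2,2]
Step 14: delete yoa at [5, 10, 13, 22] -> counters=[1,2,1,3,0,2,2,0,0,2,2,2,2,3,0,2,1,1,3,1,0,2,2,0,2,2,2]
Step 15: delete dz at [1, 6, 9, 15] -> counters=[1,1,1,3,0,2,1,0,0,1,2,2,2,3,0,1,1,1,3,1,0,2,2,0,2,2,2]
Step 16: insert ge at [1, 3, 11, 21] -> counters=[1,2,1,4,0,2,1,0,0,1,2,3,2,3,0,1,1,1,3,1,0,3,2,0,2,2,2]
Final counters=[1,2,1,4,0,2,1,0,0,1,2,3,2,3,0,1,1,1,3,1,0,3,2,0,2,2,2] -> counters[5]=2

Answer: 2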